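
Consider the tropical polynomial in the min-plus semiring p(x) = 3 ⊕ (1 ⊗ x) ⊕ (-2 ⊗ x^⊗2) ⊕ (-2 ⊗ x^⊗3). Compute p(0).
p(0) = -2

A tropical monomial a ⊗ x^⊗i evaluates to a + i · x. Evaluating each term at x = 0:
  Term 0 contributes 3 + 0 · 0 = 3
  Term 1 contributes 1 + 1 · 0 = 1
  Term 2 contributes -2 + 2 · 0 = -2
  Term 3 contributes -2 + 3 · 0 = -2
p(0) = ⊕ of these = min[3, 1, -2, -2] = -2.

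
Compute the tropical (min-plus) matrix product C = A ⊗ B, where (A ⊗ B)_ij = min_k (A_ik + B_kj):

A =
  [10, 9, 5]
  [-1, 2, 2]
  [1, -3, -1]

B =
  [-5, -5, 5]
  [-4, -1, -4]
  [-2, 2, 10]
A ⊗ B =
  [3, 5, 5]
  [-6, -6, -2]
  [-7, -4, -7]

Apply the min-plus product entry-by-entry:
  C[0][0] = min over k of (A[0][0] + B[0][0] = 10 + -5 = 5, A[0][1] + B[1][0] = 9 + -4 = 5, A[0][2] + B[2][0] = 5 + -2 = 3) = 3 (attained at k = 2)
  C[0][1] = min over k of (A[0][0] + B[0][1] = 10 + -5 = 5, A[0][1] + B[1][1] = 9 + -1 = 8, A[0][2] + B[2][1] = 5 + 2 = 7) = 5 (attained at k = 0)
  C[0][2] = min over k of (A[0][0] + B[0][2] = 10 + 5 = 15, A[0][1] + B[1][2] = 9 + -4 = 5, A[0][2] + B[2][2] = 5 + 10 = 15) = 5 (attained at k = 1)
  C[1][0] = min over k of (A[1][0] + B[0][0] = -1 + -5 = -6, A[1][1] + B[1][0] = 2 + -4 = -2, A[1][2] + B[2][0] = 2 + -2 = 0) = -6 (attained at k = 0)
  C[1][1] = min over k of (A[1][0] + B[0][1] = -1 + -5 = -6, A[1][1] + B[1][1] = 2 + -1 = 1, A[1][2] + B[2][1] = 2 + 2 = 4) = -6 (attained at k = 0)
  C[1][2] = min over k of (A[1][0] + B[0][2] = -1 + 5 = 4, A[1][1] + B[1][2] = 2 + -4 = -2, A[1][2] + B[2][2] = 2 + 10 = 12) = -2 (attained at k = 1)
  C[2][0] = min over k of (A[2][0] + B[0][0] = 1 + -5 = -4, A[2][1] + B[1][0] = -3 + -4 = -7, A[2][2] + B[2][0] = -1 + -2 = -3) = -7 (attained at k = 1)
  C[2][1] = min over k of (A[2][0] + B[0][1] = 1 + -5 = -4, A[2][1] + B[1][1] = -3 + -1 = -4, A[2][2] + B[2][1] = -1 + 2 = 1) = -4 (attained at k = 0)
  C[2][2] = min over k of (A[2][0] + B[0][2] = 1 + 5 = 6, A[2][1] + B[1][2] = -3 + -4 = -7, A[2][2] + B[2][2] = -1 + 10 = 9) = -7 (attained at k = 1)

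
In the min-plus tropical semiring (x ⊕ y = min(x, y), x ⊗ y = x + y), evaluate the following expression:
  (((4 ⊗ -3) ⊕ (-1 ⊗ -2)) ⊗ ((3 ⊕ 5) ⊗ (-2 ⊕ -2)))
(((4 ⊗ -3) ⊕ (-1 ⊗ -2)) ⊗ ((3 ⊕ 5) ⊗ (-2 ⊕ -2))) = -2

Expand innermost to outermost. Recall ⊕ takes the minimum of its arguments and ⊗ takes their sum. Working out the expression (((4 ⊗ -3) ⊕ (-1 ⊗ -2)) ⊗ ((3 ⊕ 5) ⊗ (-2 ⊕ -2))) gives -2.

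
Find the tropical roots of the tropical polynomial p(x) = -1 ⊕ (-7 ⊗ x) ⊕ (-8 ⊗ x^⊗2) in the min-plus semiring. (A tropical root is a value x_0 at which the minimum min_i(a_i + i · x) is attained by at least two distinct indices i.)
Roots: {1, 6}

Each tropical root is a break point of the lower envelope of the lines y = a_i + i · x (there are 3 lines, with slopes 0, 1, ..., 2). Only the lines that attain the minimum somewhere contribute to roots; other lines are dominated. Here the surviving (envelope) indices are i = 2, i = 1, i = 0.
Intersections between consecutive envelope lines give the roots: for adjacent envelope indices i < j the intersection is x = (a_i − a_j) / (j − i). Reading off the sorted break points: {1, 6}.
Verification: at each break x_0, at least two indices attain the minimum of min_i(a_i + i · x_0).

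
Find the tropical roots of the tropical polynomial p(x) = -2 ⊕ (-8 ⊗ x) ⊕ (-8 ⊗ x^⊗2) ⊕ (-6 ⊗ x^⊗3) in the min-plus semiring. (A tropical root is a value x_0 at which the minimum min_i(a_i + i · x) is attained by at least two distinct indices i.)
Roots: {-2, 0, 6}

Each tropical root is a break point of the lower envelope of the lines y = a_i + i · x (there are 4 lines, with slopes 0, 1, ..., 3). Only the lines that attain the minimum somewhere contribute to roots; other lines are dominated. Here the surviving (envelope) indices are i = 3, i = 2, i = 1, i = 0.
Intersections between consecutive envelope lines give the roots: for adjacent envelope indices i < j the intersection is x = (a_i − a_j) / (j − i). Reading off the sorted break points: {-2, 0, 6}.
Verification: at each break x_0, at least two indices attain the minimum of min_i(a_i + i · x_0).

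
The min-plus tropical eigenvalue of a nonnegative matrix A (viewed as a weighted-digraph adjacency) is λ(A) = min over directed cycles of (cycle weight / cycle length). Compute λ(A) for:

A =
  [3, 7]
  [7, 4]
λ(A) = 3

Enumerate directed cycles and compute their means (weight / length). Sample:
  cycle 0 → 0: weight = 3, length = 1, mean = 3/1 ≈ 3.000
  cycle 1 → 1: weight = 4, length = 1, mean = 4/1 ≈ 4.000
  cycle 0 → 1 → 0: weight = 14, length = 2, mean = 14/2 ≈ 7.000
  cycle 1 → 0 → 1: weight = 14, length = 2, mean = 14/2 ≈ 7.000
Minimum mean = 3.000, attained e.g. along the cycle 0 → 0 with weight 3 and length 1. So λ(A) = 3/1 = 3.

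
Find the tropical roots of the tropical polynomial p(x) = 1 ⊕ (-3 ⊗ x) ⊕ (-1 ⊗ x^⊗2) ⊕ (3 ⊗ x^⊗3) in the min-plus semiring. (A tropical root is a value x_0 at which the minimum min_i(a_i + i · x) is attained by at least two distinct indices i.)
Roots: {-4, -2, 4}

Each tropical root is a break point of the lower envelope of the lines y = a_i + i · x (there are 4 lines, with slopes 0, 1, ..., 3). Only the lines that attain the minimum somewhere contribute to roots; other lines are dominated. Here the surviving (envelope) indices are i = 3, i = 2, i = 1, i = 0.
Intersections between consecutive envelope lines give the roots: for adjacent envelope indices i < j the intersection is x = (a_i − a_j) / (j − i). Reading off the sorted break points: {-4, -2, 4}.
Verification: at each break x_0, at least two indices attain the minimum of min_i(a_i + i · x_0).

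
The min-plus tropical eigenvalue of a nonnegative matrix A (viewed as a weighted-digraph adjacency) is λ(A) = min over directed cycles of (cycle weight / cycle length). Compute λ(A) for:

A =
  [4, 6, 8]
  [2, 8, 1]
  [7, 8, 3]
λ(A) = 3

Enumerate directed cycles and compute their means (weight / length). Sample:
  cycle 0 → 0: weight = 4, length = 1, mean = 4/1 ≈ 4.000
  cycle 1 → 1: weight = 8, length = 1, mean = 8/1 ≈ 8.000
  cycle 2 → 2: weight = 3, length = 1, mean = 3/1 ≈ 3.000
  cycle 0 → 1 → 0: weight = 8, length = 2, mean = 8/2 ≈ 4.000
  cycle 0 → 2 → 0: weight = 15, length = 2, mean = 15/2 ≈ 7.500
  cycle 1 → 0 → 1: weight = 8, length = 2, mean = 8/2 ≈ 4.000
Minimum mean = 3.000, attained e.g. along the cycle 2 → 2 with weight 3 and length 1. So λ(A) = 3/1 = 3.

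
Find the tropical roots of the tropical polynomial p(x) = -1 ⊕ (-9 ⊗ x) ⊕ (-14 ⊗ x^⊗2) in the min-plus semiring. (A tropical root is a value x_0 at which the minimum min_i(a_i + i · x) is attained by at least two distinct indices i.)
Roots: {5, 8}

Each tropical root is a break point of the lower envelope of the lines y = a_i + i · x (there are 3 lines, with slopes 0, 1, ..., 2). Only the lines that attain the minimum somewhere contribute to roots; other lines are dominated. Here the surviving (envelope) indices are i = 2, i = 1, i = 0.
Intersections between consecutive envelope lines give the roots: for adjacent envelope indices i < j the intersection is x = (a_i − a_j) / (j − i). Reading off the sorted break points: {5, 8}.
Verification: at each break x_0, at least two indices attain the minimum of min_i(a_i + i · x_0).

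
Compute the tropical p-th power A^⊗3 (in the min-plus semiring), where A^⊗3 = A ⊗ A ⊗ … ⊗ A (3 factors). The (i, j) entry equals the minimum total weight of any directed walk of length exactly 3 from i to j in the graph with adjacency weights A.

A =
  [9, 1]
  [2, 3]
A^⊗3 =
  [6, 4]
  [5, 6]

Each entry (A^⊗3)_ij equals the minimum over all length-3 walks i = v_0 → v_1 → … → v_3 = j of Σ_t A[v_t][v_{t+1}]. For example, for (i, j) = (0, 1) we minimise over 4 possible intermediate vertex sequences; the minimum is 4, attained along the walk 0 → 1 → 0 → 1.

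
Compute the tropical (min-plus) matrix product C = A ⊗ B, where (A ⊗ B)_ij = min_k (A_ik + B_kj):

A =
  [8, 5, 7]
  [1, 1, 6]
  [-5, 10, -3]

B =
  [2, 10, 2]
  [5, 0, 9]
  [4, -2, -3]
A ⊗ B =
  [10, 5, 4]
  [3, 1, 3]
  [-3, -5, -6]

Apply the min-plus product entry-by-entry:
  C[0][0] = min over k of (A[0][0] + B[0][0] = 8 + 2 = 10, A[0][1] + B[1][0] = 5 + 5 = 10, A[0][2] + B[2][0] = 7 + 4 = 11) = 10 (attained at k = 0)
  C[0][1] = min over k of (A[0][0] + B[0][1] = 8 + 10 = 18, A[0][1] + B[1][1] = 5 + 0 = 5, A[0][2] + B[2][1] = 7 + -2 = 5) = 5 (attained at k = 1)
  C[0][2] = min over k of (A[0][0] + B[0][2] = 8 + 2 = 10, A[0][1] + B[1][2] = 5 + 9 = 14, A[0][2] + B[2][2] = 7 + -3 = 4) = 4 (attained at k = 2)
  C[1][0] = min over k of (A[1][0] + B[0][0] = 1 + 2 = 3, A[1][1] + B[1][0] = 1 + 5 = 6, A[1][2] + B[2][0] = 6 + 4 = 10) = 3 (attained at k = 0)
  C[1][1] = min over k of (A[1][0] + B[0][1] = 1 + 10 = 11, A[1][1] + B[1][1] = 1 + 0 = 1, A[1][2] + B[2][1] = 6 + -2 = 4) = 1 (attained at k = 1)
  C[1][2] = min over k of (A[1][0] + B[0][2] = 1 + 2 = 3, A[1][1] + B[1][2] = 1 + 9 = 10, A[1][2] + B[2][2] = 6 + -3 = 3) = 3 (attained at k = 0)
  C[2][0] = min over k of (A[2][0] + B[0][0] = -5 + 2 = -3, A[2][1] + B[1][0] = 10 + 5 = 15, A[2][2] + B[2][0] = -3 + 4 = 1) = -3 (attained at k = 0)
  C[2][1] = min over k of (A[2][0] + B[0][1] = -5 + 10 = 5, A[2][1] + B[1][1] = 10 + 0 = 10, A[2][2] + B[2][1] = -3 + -2 = -5) = -5 (attained at k = 2)
  C[2][2] = min over k of (A[2][0] + B[0][2] = -5 + 2 = -3, A[2][1] + B[1][2] = 10 + 9 = 19, A[2][2] + B[2][2] = -3 + -3 = -6) = -6 (attained at k = 2)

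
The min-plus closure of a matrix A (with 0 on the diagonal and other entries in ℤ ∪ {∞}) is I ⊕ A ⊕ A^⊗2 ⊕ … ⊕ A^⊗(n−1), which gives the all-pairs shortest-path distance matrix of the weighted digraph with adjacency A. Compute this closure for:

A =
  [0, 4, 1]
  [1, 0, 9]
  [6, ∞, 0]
Closure =
  [0, 4, 1]
  [1, 0, 2]
  [6, 10, 0]

This is the Floyd-Warshall all-pairs shortest-path computation. For each intermediate vertex k = 0, 1, …, 2, update dist[i][j] ← min(dist[i][j], dist[i][k] + dist[k][j]). The final matrix gives, for each (i, j), the minimum total weight of any directed path from i to j (possibly empty when i = j).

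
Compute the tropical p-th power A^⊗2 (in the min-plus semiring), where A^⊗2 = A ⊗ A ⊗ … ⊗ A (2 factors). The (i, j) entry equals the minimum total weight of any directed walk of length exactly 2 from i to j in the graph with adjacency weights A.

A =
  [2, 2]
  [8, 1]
A^⊗2 =
  [4, 3]
  [9, 2]

Each entry (A^⊗2)_ij equals the minimum over all length-2 walks i = v_0 → v_1 → … → v_2 = j of Σ_t A[v_t][v_{t+1}]. For example, for (i, j) = (0, 1) we minimise over 2 possible intermediate vertex sequences; the minimum is 3, attained along the walk 0 → 1 → 1.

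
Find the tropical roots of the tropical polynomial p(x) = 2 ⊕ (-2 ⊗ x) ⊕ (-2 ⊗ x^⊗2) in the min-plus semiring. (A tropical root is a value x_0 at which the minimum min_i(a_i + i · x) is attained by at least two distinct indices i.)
Roots: {0, 4}

Each tropical root is a break point of the lower envelope of the lines y = a_i + i · x (there are 3 lines, with slopes 0, 1, ..., 2). Only the lines that attain the minimum somewhere contribute to roots; other lines are dominated. Here the surviving (envelope) indices are i = 2, i = 1, i = 0.
Intersections between consecutive envelope lines give the roots: for adjacent envelope indices i < j the intersection is x = (a_i − a_j) / (j − i). Reading off the sorted break points: {0, 4}.
Verification: at each break x_0, at least two indices attain the minimum of min_i(a_i + i · x_0).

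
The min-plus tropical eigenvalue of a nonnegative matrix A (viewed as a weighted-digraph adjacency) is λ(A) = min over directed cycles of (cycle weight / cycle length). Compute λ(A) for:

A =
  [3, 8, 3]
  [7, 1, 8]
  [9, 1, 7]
λ(A) = 1

Enumerate directed cycles and compute their means (weight / length). Sample:
  cycle 0 → 0: weight = 3, length = 1, mean = 3/1 ≈ 3.000
  cycle 1 → 1: weight = 1, length = 1, mean = 1/1 ≈ 1.000
  cycle 2 → 2: weight = 7, length = 1, mean = 7/1 ≈ 7.000
  cycle 0 → 1 → 0: weight = 15, length = 2, mean = 15/2 ≈ 7.500
  cycle 0 → 2 → 0: weight = 12, length = 2, mean = 12/2 ≈ 6.000
  cycle 1 → 0 → 1: weight = 15, length = 2, mean = 15/2 ≈ 7.500
Minimum mean = 1.000, attained e.g. along the cycle 1 → 1 with weight 1 and length 1. So λ(A) = 1/1 = 1.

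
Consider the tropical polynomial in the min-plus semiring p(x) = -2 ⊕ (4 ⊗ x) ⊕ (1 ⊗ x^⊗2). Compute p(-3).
p(-3) = -5

A tropical monomial a ⊗ x^⊗i evaluates to a + i · x. Evaluating each term at x = -3:
  Term 0 contributes -2 + 0 · -3 = -2
  Term 1 contributes 4 + 1 · -3 = 1
  Term 2 contributes 1 + 2 · -3 = -5
p(-3) = ⊕ of these = min[-2, 1, -5] = -5.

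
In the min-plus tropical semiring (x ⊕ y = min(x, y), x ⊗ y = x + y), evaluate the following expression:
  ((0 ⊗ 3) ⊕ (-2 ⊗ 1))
((0 ⊗ 3) ⊕ (-2 ⊗ 1)) = -1

Expand innermost to outermost. Recall ⊕ takes the minimum of its arguments and ⊗ takes their sum. Working out the expression ((0 ⊗ 3) ⊕ (-2 ⊗ 1)) gives -1.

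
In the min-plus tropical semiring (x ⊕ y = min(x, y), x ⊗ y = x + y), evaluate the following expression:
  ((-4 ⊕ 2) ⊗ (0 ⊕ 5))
((-4 ⊕ 2) ⊗ (0 ⊕ 5)) = -4

Expand innermost to outermost. Recall ⊕ takes the minimum of its arguments and ⊗ takes their sum. Working out the expression ((-4 ⊕ 2) ⊗ (0 ⊕ 5)) gives -4.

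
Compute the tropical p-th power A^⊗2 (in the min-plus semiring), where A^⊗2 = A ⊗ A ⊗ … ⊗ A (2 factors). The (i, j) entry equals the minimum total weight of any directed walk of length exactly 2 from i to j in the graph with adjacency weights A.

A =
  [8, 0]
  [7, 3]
A^⊗2 =
  [7, 3]
  [10, 6]

Each entry (A^⊗2)_ij equals the minimum over all length-2 walks i = v_0 → v_1 → … → v_2 = j of Σ_t A[v_t][v_{t+1}]. For example, for (i, j) = (0, 1) we minimise over 2 possible intermediate vertex sequences; the minimum is 3, attained along the walk 0 → 1 → 1.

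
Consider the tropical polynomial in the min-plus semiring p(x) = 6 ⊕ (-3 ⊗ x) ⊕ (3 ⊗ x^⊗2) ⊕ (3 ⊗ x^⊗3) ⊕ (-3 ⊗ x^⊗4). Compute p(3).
p(3) = 0

A tropical monomial a ⊗ x^⊗i evaluates to a + i · x. Evaluating each term at x = 3:
  Term 0 contributes 6 + 0 · 3 = 6
  Term 1 contributes -3 + 1 · 3 = 0
  Term 2 contributes 3 + 2 · 3 = 9
  Term 3 contributes 3 + 3 · 3 = 12
  Term 4 contributes -3 + 4 · 3 = 9
p(3) = ⊕ of these = min[6, 0, 9, 12, 9] = 0.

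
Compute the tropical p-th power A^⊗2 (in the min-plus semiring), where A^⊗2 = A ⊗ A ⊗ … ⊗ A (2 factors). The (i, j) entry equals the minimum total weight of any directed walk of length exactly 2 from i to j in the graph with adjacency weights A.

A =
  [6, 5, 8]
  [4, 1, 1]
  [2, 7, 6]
A^⊗2 =
  [9, 6, 6]
  [3, 2, 2]
  [8, 7, 8]

Each entry (A^⊗2)_ij equals the minimum over all length-2 walks i = v_0 → v_1 → … → v_2 = j of Σ_t A[v_t][v_{t+1}]. For example, for (i, j) = (0, 2) we minimise over 3 possible intermediate vertex sequences; the minimum is 6, attained along the walk 0 → 1 → 2.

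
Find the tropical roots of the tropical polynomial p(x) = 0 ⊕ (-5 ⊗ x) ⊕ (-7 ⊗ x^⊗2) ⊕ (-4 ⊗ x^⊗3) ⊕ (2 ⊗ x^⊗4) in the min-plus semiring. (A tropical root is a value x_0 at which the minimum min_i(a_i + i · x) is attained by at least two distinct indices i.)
Roots: {-6, -3, 2, 5}

Each tropical root is a break point of the lower envelope of the lines y = a_i + i · x (there are 5 lines, with slopes 0, 1, ..., 4). Only the lines that attain the minimum somewhere contribute to roots; other lines are dominated. Here the surviving (envelope) indices are i = 4, i = 3, i = 2, i = 1, i = 0.
Intersections between consecutive envelope lines give the roots: for adjacent envelope indices i < j the intersection is x = (a_i − a_j) / (j − i). Reading off the sorted break points: {-6, -3, 2, 5}.
Verification: at each break x_0, at least two indices attain the minimum of min_i(a_i + i · x_0).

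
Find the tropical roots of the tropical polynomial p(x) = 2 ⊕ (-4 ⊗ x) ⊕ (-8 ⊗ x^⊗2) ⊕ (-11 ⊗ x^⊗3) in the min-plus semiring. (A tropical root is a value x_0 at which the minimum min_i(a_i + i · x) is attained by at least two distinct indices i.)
Roots: {3, 4, 6}

Each tropical root is a break point of the lower envelope of the lines y = a_i + i · x (there are 4 lines, with slopes 0, 1, ..., 3). Only the lines that attain the minimum somewhere contribute to roots; other lines are dominated. Here the surviving (envelope) indices are i = 3, i = 2, i = 1, i = 0.
Intersections between consecutive envelope lines give the roots: for adjacent envelope indices i < j the intersection is x = (a_i − a_j) / (j − i). Reading off the sorted break points: {3, 4, 6}.
Verification: at each break x_0, at least two indices attain the minimum of min_i(a_i + i · x_0).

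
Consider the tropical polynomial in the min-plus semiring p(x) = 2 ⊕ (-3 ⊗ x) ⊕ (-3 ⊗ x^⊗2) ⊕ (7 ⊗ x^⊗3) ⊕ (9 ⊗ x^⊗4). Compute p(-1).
p(-1) = -5

A tropical monomial a ⊗ x^⊗i evaluates to a + i · x. Evaluating each term at x = -1:
  Term 0 contributes 2 + 0 · -1 = 2
  Term 1 contributes -3 + 1 · -1 = -4
  Term 2 contributes -3 + 2 · -1 = -5
  Term 3 contributes 7 + 3 · -1 = 4
  Term 4 contributes 9 + 4 · -1 = 5
p(-1) = ⊕ of these = min[2, -4, -5, 4, 5] = -5.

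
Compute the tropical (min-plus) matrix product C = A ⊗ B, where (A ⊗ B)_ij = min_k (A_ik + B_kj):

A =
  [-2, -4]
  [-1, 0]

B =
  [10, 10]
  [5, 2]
A ⊗ B =
  [1, -2]
  [5, 2]

Apply the min-plus product entry-by-entry:
  C[0][0] = min over k of (A[0][0] + B[0][0] = -2 + 10 = 8, A[0][1] + B[1][0] = -4 + 5 = 1) = 1 (attained at k = 1)
  C[0][1] = min over k of (A[0][0] + B[0][1] = -2 + 10 = 8, A[0][1] + B[1][1] = -4 + 2 = -2) = -2 (attained at k = 1)
  C[1][0] = min over k of (A[1][0] + B[0][0] = -1 + 10 = 9, A[1][1] + B[1][0] = 0 + 5 = 5) = 5 (attained at k = 1)
  C[1][1] = min over k of (A[1][0] + B[0][1] = -1 + 10 = 9, A[1][1] + B[1][1] = 0 + 2 = 2) = 2 (attained at k = 1)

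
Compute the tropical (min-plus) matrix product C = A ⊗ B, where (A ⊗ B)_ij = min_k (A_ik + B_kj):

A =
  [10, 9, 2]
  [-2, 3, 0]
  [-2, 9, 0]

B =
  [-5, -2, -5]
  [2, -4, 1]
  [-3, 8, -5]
A ⊗ B =
  [-1, 5, -3]
  [-7, -4, -7]
  [-7, -4, -7]

Apply the min-plus product entry-by-entry:
  C[0][0] = min over k of (A[0][0] + B[0][0] = 10 + -5 = 5, A[0][1] + B[1][0] = 9 + 2 = 11, A[0][2] + B[2][0] = 2 + -3 = -1) = -1 (attained at k = 2)
  C[0][1] = min over k of (A[0][0] + B[0][1] = 10 + -2 = 8, A[0][1] + B[1][1] = 9 + -4 = 5, A[0][2] + B[2][1] = 2 + 8 = 10) = 5 (attained at k = 1)
  C[0][2] = min over k of (A[0][0] + B[0][2] = 10 + -5 = 5, A[0][1] + B[1][2] = 9 + 1 = 10, A[0][2] + B[2][2] = 2 + -5 = -3) = -3 (attained at k = 2)
  C[1][0] = min over k of (A[1][0] + B[0][0] = -2 + -5 = -7, A[1][1] + B[1][0] = 3 + 2 = 5, A[1][2] + B[2][0] = 0 + -3 = -3) = -7 (attained at k = 0)
  C[1][1] = min over k of (A[1][0] + B[0][1] = -2 + -2 = -4, A[1][1] + B[1][1] = 3 + -4 = -1, A[1][2] + B[2][1] = 0 + 8 = 8) = -4 (attained at k = 0)
  C[1][2] = min over k of (A[1][0] + B[0][2] = -2 + -5 = -7, A[1][1] + B[1][2] = 3 + 1 = 4, A[1][2] + B[2][2] = 0 + -5 = -5) = -7 (attained at k = 0)
  C[2][0] = min over k of (A[2][0] + B[0][0] = -2 + -5 = -7, A[2][1] + B[1][0] = 9 + 2 = 11, A[2][2] + B[2][0] = 0 + -3 = -3) = -7 (attained at k = 0)
  C[2][1] = min over k of (A[2][0] + B[0][1] = -2 + -2 = -4, A[2][1] + B[1][1] = 9 + -4 = 5, A[2][2] + B[2][1] = 0 + 8 = 8) = -4 (attained at k = 0)
  C[2][2] = min over k of (A[2][0] + B[0][2] = -2 + -5 = -7, A[2][1] + B[1][2] = 9 + 1 = 10, A[2][2] + B[2][2] = 0 + -5 = -5) = -7 (attained at k = 0)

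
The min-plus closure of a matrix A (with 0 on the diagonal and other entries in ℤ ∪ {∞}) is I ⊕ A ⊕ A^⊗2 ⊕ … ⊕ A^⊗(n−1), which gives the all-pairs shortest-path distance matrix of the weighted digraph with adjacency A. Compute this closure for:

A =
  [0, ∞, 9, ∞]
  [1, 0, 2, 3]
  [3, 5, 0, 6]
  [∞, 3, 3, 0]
Closure =
  [0, 14, 9, 15]
  [1, 0, 2, 3]
  [3, 5, 0, 6]
  [4, 3, 3, 0]

This is the Floyd-Warshall all-pairs shortest-path computation. For each intermediate vertex k = 0, 1, …, 3, update dist[i][j] ← min(dist[i][j], dist[i][k] + dist[k][j]). The final matrix gives, for each (i, j), the minimum total weight of any directed path from i to j (possibly empty when i = j).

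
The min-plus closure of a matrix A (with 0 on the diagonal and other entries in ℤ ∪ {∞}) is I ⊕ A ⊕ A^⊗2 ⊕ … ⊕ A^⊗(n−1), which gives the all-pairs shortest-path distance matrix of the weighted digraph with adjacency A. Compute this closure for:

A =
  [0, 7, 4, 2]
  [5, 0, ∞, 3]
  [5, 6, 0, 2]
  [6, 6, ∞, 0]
Closure =
  [0, 7, 4, 2]
  [5, 0, 9, 3]
  [5, 6, 0, 2]
  [6, 6, 10, 0]

This is the Floyd-Warshall all-pairs shortest-path computation. For each intermediate vertex k = 0, 1, …, 3, update dist[i][j] ← min(dist[i][j], dist[i][k] + dist[k][j]). The final matrix gives, for each (i, j), the minimum total weight of any directed path from i to j (possibly empty when i = j).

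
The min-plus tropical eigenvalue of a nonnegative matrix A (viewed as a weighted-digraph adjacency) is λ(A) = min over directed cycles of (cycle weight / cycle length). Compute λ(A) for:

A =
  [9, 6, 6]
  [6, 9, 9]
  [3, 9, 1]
λ(A) = 1

Enumerate directed cycles and compute their means (weight / length). Sample:
  cycle 0 → 0: weight = 9, length = 1, mean = 9/1 ≈ 9.000
  cycle 1 → 1: weight = 9, length = 1, mean = 9/1 ≈ 9.000
  cycle 2 → 2: weight = 1, length = 1, mean = 1/1 ≈ 1.000
  cycle 0 → 1 → 0: weight = 12, length = 2, mean = 12/2 ≈ 6.000
  cycle 0 → 2 → 0: weight = 9, length = 2, mean = 9/2 ≈ 4.500
  cycle 1 → 0 → 1: weight = 12, length = 2, mean = 12/2 ≈ 6.000
Minimum mean = 1.000, attained e.g. along the cycle 2 → 2 with weight 1 and length 1. So λ(A) = 1/1 = 1.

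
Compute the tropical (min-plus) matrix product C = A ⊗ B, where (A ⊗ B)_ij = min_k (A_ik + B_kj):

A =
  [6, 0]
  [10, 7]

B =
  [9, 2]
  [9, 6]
A ⊗ B =
  [9, 6]
  [16, 12]

Apply the min-plus product entry-by-entry:
  C[0][0] = min over k of (A[0][0] + B[0][0] = 6 + 9 = 15, A[0][1] + B[1][0] = 0 + 9 = 9) = 9 (attained at k = 1)
  C[0][1] = min over k of (A[0][0] + B[0][1] = 6 + 2 = 8, A[0][1] + B[1][1] = 0 + 6 = 6) = 6 (attained at k = 1)
  C[1][0] = min over k of (A[1][0] + B[0][0] = 10 + 9 = 19, A[1][1] + B[1][0] = 7 + 9 = 16) = 16 (attained at k = 1)
  C[1][1] = min over k of (A[1][0] + B[0][1] = 10 + 2 = 12, A[1][1] + B[1][1] = 7 + 6 = 13) = 12 (attained at k = 0)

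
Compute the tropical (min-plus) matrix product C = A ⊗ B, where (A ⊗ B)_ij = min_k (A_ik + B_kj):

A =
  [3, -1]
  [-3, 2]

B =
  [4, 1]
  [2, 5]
A ⊗ B =
  [1, 4]
  [1, -2]

Apply the min-plus product entry-by-entry:
  C[0][0] = min over k of (A[0][0] + B[0][0] = 3 + 4 = 7, A[0][1] + B[1][0] = -1 + 2 = 1) = 1 (attained at k = 1)
  C[0][1] = min over k of (A[0][0] + B[0][1] = 3 + 1 = 4, A[0][1] + B[1][1] = -1 + 5 = 4) = 4 (attained at k = 0)
  C[1][0] = min over k of (A[1][0] + B[0][0] = -3 + 4 = 1, A[1][1] + B[1][0] = 2 + 2 = 4) = 1 (attained at k = 0)
  C[1][1] = min over k of (A[1][0] + B[0][1] = -3 + 1 = -2, A[1][1] + B[1][1] = 2 + 5 = 7) = -2 (attained at k = 0)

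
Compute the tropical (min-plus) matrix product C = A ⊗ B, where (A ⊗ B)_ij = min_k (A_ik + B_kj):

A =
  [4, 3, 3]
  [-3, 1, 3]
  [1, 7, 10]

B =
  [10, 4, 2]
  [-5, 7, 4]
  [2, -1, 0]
A ⊗ B =
  [-2, 2, 3]
  [-4, 1, -1]
  [2, 5, 3]

Apply the min-plus product entry-by-entry:
  C[0][0] = min over k of (A[0][0] + B[0][0] = 4 + 10 = 14, A[0][1] + B[1][0] = 3 + -5 = -2, A[0][2] + B[2][0] = 3 + 2 = 5) = -2 (attained at k = 1)
  C[0][1] = min over k of (A[0][0] + B[0][1] = 4 + 4 = 8, A[0][1] + B[1][1] = 3 + 7 = 10, A[0][2] + B[2][1] = 3 + -1 = 2) = 2 (attained at k = 2)
  C[0][2] = min over k of (A[0][0] + B[0][2] = 4 + 2 = 6, A[0][1] + B[1][2] = 3 + 4 = 7, A[0][2] + B[2][2] = 3 + 0 = 3) = 3 (attained at k = 2)
  C[1][0] = min over k of (A[1][0] + B[0][0] = -3 + 10 = 7, A[1][1] + B[1][0] = 1 + -5 = -4, A[1][2] + B[2][0] = 3 + 2 = 5) = -4 (attained at k = 1)
  C[1][1] = min over k of (A[1][0] + B[0][1] = -3 + 4 = 1, A[1][1] + B[1][1] = 1 + 7 = 8, A[1][2] + B[2][1] = 3 + -1 = 2) = 1 (attained at k = 0)
  C[1][2] = min over k of (A[1][0] + B[0][2] = -3 + 2 = -1, A[1][1] + B[1][2] = 1 + 4 = 5, A[1][2] + B[2][2] = 3 + 0 = 3) = -1 (attained at k = 0)
  C[2][0] = min over k of (A[2][0] + B[0][0] = 1 + 10 = 11, A[2][1] + B[1][0] = 7 + -5 = 2, A[2][2] + B[2][0] = 10 + 2 = 12) = 2 (attained at k = 1)
  C[2][1] = min over k of (A[2][0] + B[0][1] = 1 + 4 = 5, A[2][1] + B[1][1] = 7 + 7 = 14, A[2][2] + B[2][1] = 10 + -1 = 9) = 5 (attained at k = 0)
  C[2][2] = min over k of (A[2][0] + B[0][2] = 1 + 2 = 3, A[2][1] + B[1][2] = 7 + 4 = 11, A[2][2] + B[2][2] = 10 + 0 = 10) = 3 (attained at k = 0)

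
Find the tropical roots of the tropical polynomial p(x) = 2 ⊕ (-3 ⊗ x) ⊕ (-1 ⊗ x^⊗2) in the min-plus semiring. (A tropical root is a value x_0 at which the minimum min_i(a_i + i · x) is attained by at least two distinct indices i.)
Roots: {-2, 5}

Each tropical root is a break point of the lower envelope of the lines y = a_i + i · x (there are 3 lines, with slopes 0, 1, ..., 2). Only the lines that attain the minimum somewhere contribute to roots; other lines are dominated. Here the surviving (envelope) indices are i = 2, i = 1, i = 0.
Intersections between consecutive envelope lines give the roots: for adjacent envelope indices i < j the intersection is x = (a_i − a_j) / (j − i). Reading off the sorted break points: {-2, 5}.
Verification: at each break x_0, at least two indices attain the minimum of min_i(a_i + i · x_0).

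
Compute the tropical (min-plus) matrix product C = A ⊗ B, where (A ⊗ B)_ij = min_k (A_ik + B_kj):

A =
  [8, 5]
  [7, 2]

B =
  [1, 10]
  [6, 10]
A ⊗ B =
  [9, 15]
  [8, 12]

Apply the min-plus product entry-by-entry:
  C[0][0] = min over k of (A[0][0] + B[0][0] = 8 + 1 = 9, A[0][1] + B[1][0] = 5 + 6 = 11) = 9 (attained at k = 0)
  C[0][1] = min over k of (A[0][0] + B[0][1] = 8 + 10 = 18, A[0][1] + B[1][1] = 5 + 10 = 15) = 15 (attained at k = 1)
  C[1][0] = min over k of (A[1][0] + B[0][0] = 7 + 1 = 8, A[1][1] + B[1][0] = 2 + 6 = 8) = 8 (attained at k = 0)
  C[1][1] = min over k of (A[1][0] + B[0][1] = 7 + 10 = 17, A[1][1] + B[1][1] = 2 + 10 = 12) = 12 (attained at k = 1)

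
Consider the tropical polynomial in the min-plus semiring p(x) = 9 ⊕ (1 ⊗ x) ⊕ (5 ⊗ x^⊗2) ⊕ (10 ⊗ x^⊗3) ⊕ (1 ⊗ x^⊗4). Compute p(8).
p(8) = 9

A tropical monomial a ⊗ x^⊗i evaluates to a + i · x. Evaluating each term at x = 8:
  Term 0 contributes 9 + 0 · 8 = 9
  Term 1 contributes 1 + 1 · 8 = 9
  Term 2 contributes 5 + 2 · 8 = 21
  Term 3 contributes 10 + 3 · 8 = 34
  Term 4 contributes 1 + 4 · 8 = 33
p(8) = ⊕ of these = min[9, 9, 21, 34, 33] = 9.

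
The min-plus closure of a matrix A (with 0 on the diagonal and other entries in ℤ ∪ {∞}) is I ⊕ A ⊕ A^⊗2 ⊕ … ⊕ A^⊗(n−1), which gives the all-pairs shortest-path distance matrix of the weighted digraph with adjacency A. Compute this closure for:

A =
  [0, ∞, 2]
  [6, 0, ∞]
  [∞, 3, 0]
Closure =
  [0, 5, 2]
  [6, 0, 8]
  [9, 3, 0]

This is the Floyd-Warshall all-pairs shortest-path computation. For each intermediate vertex k = 0, 1, …, 2, update dist[i][j] ← min(dist[i][j], dist[i][k] + dist[k][j]). The final matrix gives, for each (i, j), the minimum total weight of any directed path from i to j (possibly empty when i = j).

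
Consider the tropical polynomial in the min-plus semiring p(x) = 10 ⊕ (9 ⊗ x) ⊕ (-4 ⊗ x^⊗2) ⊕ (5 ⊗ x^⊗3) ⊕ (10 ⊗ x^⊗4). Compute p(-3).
p(-3) = -10

A tropical monomial a ⊗ x^⊗i evaluates to a + i · x. Evaluating each term at x = -3:
  Term 0 contributes 10 + 0 · -3 = 10
  Term 1 contributes 9 + 1 · -3 = 6
  Term 2 contributes -4 + 2 · -3 = -10
  Term 3 contributes 5 + 3 · -3 = -4
  Term 4 contributes 10 + 4 · -3 = -2
p(-3) = ⊕ of these = min[10, 6, -10, -4, -2] = -10.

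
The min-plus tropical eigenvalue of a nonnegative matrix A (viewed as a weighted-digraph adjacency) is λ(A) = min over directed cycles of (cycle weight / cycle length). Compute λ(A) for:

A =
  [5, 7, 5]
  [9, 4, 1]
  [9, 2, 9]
λ(A) = 3/2

Enumerate directed cycles and compute their means (weight / length). Sample:
  cycle 0 → 0: weight = 5, length = 1, mean = 5/1 ≈ 5.000
  cycle 1 → 1: weight = 4, length = 1, mean = 4/1 ≈ 4.000
  cycle 2 → 2: weight = 9, length = 1, mean = 9/1 ≈ 9.000
  cycle 0 → 1 → 0: weight = 16, length = 2, mean = 16/2 ≈ 8.000
  cycle 0 → 2 → 0: weight = 14, length = 2, mean = 14/2 ≈ 7.000
  cycle 1 → 0 → 1: weight = 16, length = 2, mean = 16/2 ≈ 8.000
Minimum mean = 1.500, attained e.g. along the cycle 1 → 2 → 1 with weight 3 and length 2. So λ(A) = 3/2 = 3/2.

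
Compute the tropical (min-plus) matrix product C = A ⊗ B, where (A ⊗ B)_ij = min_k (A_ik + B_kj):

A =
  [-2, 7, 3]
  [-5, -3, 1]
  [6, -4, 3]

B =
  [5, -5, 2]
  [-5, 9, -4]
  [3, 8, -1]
A ⊗ B =
  [2, -7, 0]
  [-8, -10, -7]
  [-9, 1, -8]

Apply the min-plus product entry-by-entry:
  C[0][0] = min over k of (A[0][0] + B[0][0] = -2 + 5 = 3, A[0][1] + B[1][0] = 7 + -5 = 2, A[0][2] + B[2][0] = 3 + 3 = 6) = 2 (attained at k = 1)
  C[0][1] = min over k of (A[0][0] + B[0][1] = -2 + -5 = -7, A[0][1] + B[1][1] = 7 + 9 = 16, A[0][2] + B[2][1] = 3 + 8 = 11) = -7 (attained at k = 0)
  C[0][2] = min over k of (A[0][0] + B[0][2] = -2 + 2 = 0, A[0][1] + B[1][2] = 7 + -4 = 3, A[0][2] + B[2][2] = 3 + -1 = 2) = 0 (attained at k = 0)
  C[1][0] = min over k of (A[1][0] + B[0][0] = -5 + 5 = 0, A[1][1] + B[1][0] = -3 + -5 = -8, A[1][2] + B[2][0] = 1 + 3 = 4) = -8 (attained at k = 1)
  C[1][1] = min over k of (A[1][0] + B[0][1] = -5 + -5 = -10, A[1][1] + B[1][1] = -3 + 9 = 6, A[1][2] + B[2][1] = 1 + 8 = 9) = -10 (attained at k = 0)
  C[1][2] = min over k of (A[1][0] + B[0][2] = -5 + 2 = -3, A[1][1] + B[1][2] = -3 + -4 = -7, A[1][2] + B[2][2] = 1 + -1 = 0) = -7 (attained at k = 1)
  C[2][0] = min over k of (A[2][0] + B[0][0] = 6 + 5 = 11, A[2][1] + B[1][0] = -4 + -5 = -9, A[2][2] + B[2][0] = 3 + 3 = 6) = -9 (attained at k = 1)
  C[2][1] = min over k of (A[2][0] + B[0][1] = 6 + -5 = 1, A[2][1] + B[1][1] = -4 + 9 = 5, A[2][2] + B[2][1] = 3 + 8 = 11) = 1 (attained at k = 0)
  C[2][2] = min over k of (A[2][0] + B[0][2] = 6 + 2 = 8, A[2][1] + B[1][2] = -4 + -4 = -8, A[2][2] + B[2][2] = 3 + -1 = 2) = -8 (attained at k = 1)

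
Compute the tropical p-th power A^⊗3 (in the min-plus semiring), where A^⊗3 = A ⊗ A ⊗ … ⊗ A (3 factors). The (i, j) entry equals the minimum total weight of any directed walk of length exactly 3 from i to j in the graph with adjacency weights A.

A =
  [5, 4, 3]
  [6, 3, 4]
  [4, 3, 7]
A^⊗3 =
  [12, 9, 10]
  [11, 9, 10]
  [11, 9, 10]

Each entry (A^⊗3)_ij equals the minimum over all length-3 walks i = v_0 → v_1 → … → v_3 = j of Σ_t A[v_t][v_{t+1}]. For example, for (i, j) = (0, 2) we minimise over 9 possible intermediate vertex sequences; the minimum is 10, attained along the walk 0 → 2 → 0 → 2.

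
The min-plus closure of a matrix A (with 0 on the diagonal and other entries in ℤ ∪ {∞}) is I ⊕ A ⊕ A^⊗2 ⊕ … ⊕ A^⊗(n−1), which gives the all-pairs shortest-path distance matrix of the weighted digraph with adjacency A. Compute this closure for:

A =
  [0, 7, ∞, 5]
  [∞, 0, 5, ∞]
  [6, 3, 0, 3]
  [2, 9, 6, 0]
Closure =
  [0, 7, 11, 5]
  [10, 0, 5, 8]
  [5, 3, 0, 3]
  [2, 9, 6, 0]

This is the Floyd-Warshall all-pairs shortest-path computation. For each intermediate vertex k = 0, 1, …, 3, update dist[i][j] ← min(dist[i][j], dist[i][k] + dist[k][j]). The final matrix gives, for each (i, j), the minimum total weight of any directed path from i to j (possibly empty when i = j).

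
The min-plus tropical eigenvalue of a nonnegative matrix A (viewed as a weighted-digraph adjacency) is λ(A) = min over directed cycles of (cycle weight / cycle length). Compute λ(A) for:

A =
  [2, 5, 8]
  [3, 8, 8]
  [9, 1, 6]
λ(A) = 2

Enumerate directed cycles and compute their means (weight / length). Sample:
  cycle 0 → 0: weight = 2, length = 1, mean = 2/1 ≈ 2.000
  cycle 1 → 1: weight = 8, length = 1, mean = 8/1 ≈ 8.000
  cycle 2 → 2: weight = 6, length = 1, mean = 6/1 ≈ 6.000
  cycle 0 → 1 → 0: weight = 8, length = 2, mean = 8/2 ≈ 4.000
  cycle 0 → 2 → 0: weight = 17, length = 2, mean = 17/2 ≈ 8.500
  cycle 1 → 0 → 1: weight = 8, length = 2, mean = 8/2 ≈ 4.000
Minimum mean = 2.000, attained e.g. along the cycle 0 → 0 with weight 2 and length 1. So λ(A) = 2/1 = 2.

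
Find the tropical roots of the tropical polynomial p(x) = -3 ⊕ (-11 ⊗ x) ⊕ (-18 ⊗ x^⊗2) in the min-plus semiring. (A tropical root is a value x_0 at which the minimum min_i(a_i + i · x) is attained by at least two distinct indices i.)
Roots: {7, 8}

Each tropical root is a break point of the lower envelope of the lines y = a_i + i · x (there are 3 lines, with slopes 0, 1, ..., 2). Only the lines that attain the minimum somewhere contribute to roots; other lines are dominated. Here the surviving (envelope) indices are i = 2, i = 1, i = 0.
Intersections between consecutive envelope lines give the roots: for adjacent envelope indices i < j the intersection is x = (a_i − a_j) / (j − i). Reading off the sorted break points: {7, 8}.
Verification: at each break x_0, at least two indices attain the minimum of min_i(a_i + i · x_0).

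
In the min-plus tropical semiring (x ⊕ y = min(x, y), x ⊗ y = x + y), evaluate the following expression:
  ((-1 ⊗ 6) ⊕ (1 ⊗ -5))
((-1 ⊗ 6) ⊕ (1 ⊗ -5)) = -4

Expand innermost to outermost. Recall ⊕ takes the minimum of its arguments and ⊗ takes their sum. Working out the expression ((-1 ⊗ 6) ⊕ (1 ⊗ -5)) gives -4.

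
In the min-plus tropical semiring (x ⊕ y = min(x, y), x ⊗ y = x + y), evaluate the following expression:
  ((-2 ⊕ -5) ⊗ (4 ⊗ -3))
((-2 ⊕ -5) ⊗ (4 ⊗ -3)) = -4

Expand innermost to outermost. Recall ⊕ takes the minimum of its arguments and ⊗ takes their sum. Working out the expression ((-2 ⊕ -5) ⊗ (4 ⊗ -3)) gives -4.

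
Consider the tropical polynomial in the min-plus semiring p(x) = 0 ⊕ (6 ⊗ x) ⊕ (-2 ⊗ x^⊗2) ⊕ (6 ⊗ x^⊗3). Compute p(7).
p(7) = 0

A tropical monomial a ⊗ x^⊗i evaluates to a + i · x. Evaluating each term at x = 7:
  Term 0 contributes 0 + 0 · 7 = 0
  Term 1 contributes 6 + 1 · 7 = 13
  Term 2 contributes -2 + 2 · 7 = 12
  Term 3 contributes 6 + 3 · 7 = 27
p(7) = ⊕ of these = min[0, 13, 12, 27] = 0.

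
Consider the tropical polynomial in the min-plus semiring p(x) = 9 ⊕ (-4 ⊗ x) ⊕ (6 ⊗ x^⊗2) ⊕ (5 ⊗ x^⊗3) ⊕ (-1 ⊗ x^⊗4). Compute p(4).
p(4) = 0

A tropical monomial a ⊗ x^⊗i evaluates to a + i · x. Evaluating each term at x = 4:
  Term 0 contributes 9 + 0 · 4 = 9
  Term 1 contributes -4 + 1 · 4 = 0
  Term 2 contributes 6 + 2 · 4 = 14
  Term 3 contributes 5 + 3 · 4 = 17
  Term 4 contributes -1 + 4 · 4 = 15
p(4) = ⊕ of these = min[9, 0, 14, 17, 15] = 0.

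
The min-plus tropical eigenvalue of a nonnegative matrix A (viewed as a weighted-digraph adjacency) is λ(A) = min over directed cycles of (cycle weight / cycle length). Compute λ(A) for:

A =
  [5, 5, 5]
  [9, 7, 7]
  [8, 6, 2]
λ(A) = 2

Enumerate directed cycles and compute their means (weight / length). Sample:
  cycle 0 → 0: weight = 5, length = 1, mean = 5/1 ≈ 5.000
  cycle 1 → 1: weight = 7, length = 1, mean = 7/1 ≈ 7.000
  cycle 2 → 2: weight = 2, length = 1, mean = 2/1 ≈ 2.000
  cycle 0 → 1 → 0: weight = 14, length = 2, mean = 14/2 ≈ 7.000
  cycle 0 → 2 → 0: weight = 13, length = 2, mean = 13/2 ≈ 6.500
  cycle 1 → 0 → 1: weight = 14, length = 2, mean = 14/2 ≈ 7.000
Minimum mean = 2.000, attained e.g. along the cycle 2 → 2 with weight 2 and length 1. So λ(A) = 2/1 = 2.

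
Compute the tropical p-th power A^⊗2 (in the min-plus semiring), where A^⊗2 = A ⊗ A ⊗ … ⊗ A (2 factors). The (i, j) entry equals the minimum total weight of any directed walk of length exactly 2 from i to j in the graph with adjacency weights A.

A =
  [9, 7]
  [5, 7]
A^⊗2 =
  [12, 14]
  [12, 12]

Each entry (A^⊗2)_ij equals the minimum over all length-2 walks i = v_0 → v_1 → … → v_2 = j of Σ_t A[v_t][v_{t+1}]. For example, for (i, j) = (0, 1) we minimise over 2 possible intermediate vertex sequences; the minimum is 14, attained along the walk 0 → 1 → 1.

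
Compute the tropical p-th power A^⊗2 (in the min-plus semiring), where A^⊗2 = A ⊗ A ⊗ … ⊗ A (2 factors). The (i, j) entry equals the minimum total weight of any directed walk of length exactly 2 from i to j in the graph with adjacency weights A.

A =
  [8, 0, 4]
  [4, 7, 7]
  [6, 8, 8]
A^⊗2 =
  [4, 7, 7]
  [11, 4, 8]
  [12, 6, 10]

Each entry (A^⊗2)_ij equals the minimum over all length-2 walks i = v_0 → v_1 → … → v_2 = j of Σ_t A[v_t][v_{t+1}]. For example, for (i, j) = (0, 2) we minimise over 3 possible intermediate vertex sequences; the minimum is 7, attained along the walk 0 → 1 → 2.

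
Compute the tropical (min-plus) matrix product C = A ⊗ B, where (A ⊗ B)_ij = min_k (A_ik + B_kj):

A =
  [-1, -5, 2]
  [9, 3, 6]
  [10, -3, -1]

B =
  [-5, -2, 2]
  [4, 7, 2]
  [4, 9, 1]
A ⊗ B =
  [-6, -3, -3]
  [4, 7, 5]
  [1, 4, -1]

Apply the min-plus product entry-by-entry:
  C[0][0] = min over k of (A[0][0] + B[0][0] = -1 + -5 = -6, A[0][1] + B[1][0] = -5 + 4 = -1, A[0][2] + B[2][0] = 2 + 4 = 6) = -6 (attained at k = 0)
  C[0][1] = min over k of (A[0][0] + B[0][1] = -1 + -2 = -3, A[0][1] + B[1][1] = -5 + 7 = 2, A[0][2] + B[2][1] = 2 + 9 = 11) = -3 (attained at k = 0)
  C[0][2] = min over k of (A[0][0] + B[0][2] = -1 + 2 = 1, A[0][1] + B[1][2] = -5 + 2 = -3, A[0][2] + B[2][2] = 2 + 1 = 3) = -3 (attained at k = 1)
  C[1][0] = min over k of (A[1][0] + B[0][0] = 9 + -5 = 4, A[1][1] + B[1][0] = 3 + 4 = 7, A[1][2] + B[2][0] = 6 + 4 = 10) = 4 (attained at k = 0)
  C[1][1] = min over k of (A[1][0] + B[0][1] = 9 + -2 = 7, A[1][1] + B[1][1] = 3 + 7 = 10, A[1][2] + B[2][1] = 6 + 9 = 15) = 7 (attained at k = 0)
  C[1][2] = min over k of (A[1][0] + B[0][2] = 9 + 2 = 11, A[1][1] + B[1][2] = 3 + 2 = 5, A[1][2] + B[2][2] = 6 + 1 = 7) = 5 (attained at k = 1)
  C[2][0] = min over k of (A[2][0] + B[0][0] = 10 + -5 = 5, A[2][1] + B[1][0] = -3 + 4 = 1, A[2][2] + B[2][0] = -1 + 4 = 3) = 1 (attained at k = 1)
  C[2][1] = min over k of (A[2][0] + B[0][1] = 10 + -2 = 8, A[2][1] + B[1][1] = -3 + 7 = 4, A[2][2] + B[2][1] = -1 + 9 = 8) = 4 (attained at k = 1)
  C[2][2] = min over k of (A[2][0] + B[0][2] = 10 + 2 = 12, A[2][1] + B[1][2] = -3 + 2 = -1, A[2][2] + B[2][2] = -1 + 1 = 0) = -1 (attained at k = 1)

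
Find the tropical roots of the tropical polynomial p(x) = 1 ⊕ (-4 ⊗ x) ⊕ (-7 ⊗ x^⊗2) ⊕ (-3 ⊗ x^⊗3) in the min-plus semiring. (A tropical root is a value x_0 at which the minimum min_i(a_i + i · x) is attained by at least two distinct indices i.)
Roots: {-4, 3, 5}

Each tropical root is a break point of the lower envelope of the lines y = a_i + i · x (there are 4 lines, with slopes 0, 1, ..., 3). Only the lines that attain the minimum somewhere contribute to roots; other lines are dominated. Here the surviving (envelope) indices are i = 3, i = 2, i = 1, i = 0.
Intersections between consecutive envelope lines give the roots: for adjacent envelope indices i < j the intersection is x = (a_i − a_j) / (j − i). Reading off the sorted break points: {-4, 3, 5}.
Verification: at each break x_0, at least two indices attain the minimum of min_i(a_i + i · x_0).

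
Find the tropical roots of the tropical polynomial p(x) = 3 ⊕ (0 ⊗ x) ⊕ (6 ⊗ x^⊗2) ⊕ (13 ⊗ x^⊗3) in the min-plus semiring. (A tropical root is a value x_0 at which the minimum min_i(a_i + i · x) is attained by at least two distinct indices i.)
Roots: {-7, -6, 3}

Each tropical root is a break point of the lower envelope of the lines y = a_i + i · x (there are 4 lines, with slopes 0, 1, ..., 3). Only the lines that attain the minimum somewhere contribute to roots; other lines are dominated. Here the surviving (envelope) indices are i = 3, i = 2, i = 1, i = 0.
Intersections between consecutive envelope lines give the roots: for adjacent envelope indices i < j the intersection is x = (a_i − a_j) / (j − i). Reading off the sorted break points: {-7, -6, 3}.
Verification: at each break x_0, at least two indices attain the minimum of min_i(a_i + i · x_0).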